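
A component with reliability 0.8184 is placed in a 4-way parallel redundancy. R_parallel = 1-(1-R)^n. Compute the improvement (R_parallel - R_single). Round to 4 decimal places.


R_single = 0.8184, n = 4
1 - R_single = 0.1816
(1 - R_single)^n = 0.1816^4 = 0.0011
R_parallel = 1 - 0.0011 = 0.9989
Improvement = 0.9989 - 0.8184
Improvement = 0.1805

0.1805


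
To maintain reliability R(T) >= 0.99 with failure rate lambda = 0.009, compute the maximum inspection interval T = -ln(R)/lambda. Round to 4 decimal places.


R_target = 0.99
lambda = 0.009
-ln(0.99) = 0.0101
T = 0.0101 / 0.009
T = 1.1167

1.1167


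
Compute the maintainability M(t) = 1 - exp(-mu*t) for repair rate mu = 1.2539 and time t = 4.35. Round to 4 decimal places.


mu = 1.2539, t = 4.35
mu * t = 1.2539 * 4.35 = 5.4545
exp(-5.4545) = 0.0043
M(t) = 1 - 0.0043
M(t) = 0.9957

0.9957


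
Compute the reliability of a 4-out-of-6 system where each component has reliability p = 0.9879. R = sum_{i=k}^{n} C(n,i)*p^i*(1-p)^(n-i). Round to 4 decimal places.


k = 4, n = 6, p = 0.9879
i=4: C(6,4)=15 * 0.9879^4 * 0.0121^2 = 0.0021
i=5: C(6,5)=6 * 0.9879^5 * 0.0121^1 = 0.0683
i=6: C(6,6)=1 * 0.9879^6 * 0.0121^0 = 0.9296
R = sum of terms = 1.0

1.0


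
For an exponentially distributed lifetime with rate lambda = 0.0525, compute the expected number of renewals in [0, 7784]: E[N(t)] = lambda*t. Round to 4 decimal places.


lambda = 0.0525
t = 7784
E[N(t)] = lambda * t
E[N(t)] = 0.0525 * 7784
E[N(t)] = 408.66

408.66


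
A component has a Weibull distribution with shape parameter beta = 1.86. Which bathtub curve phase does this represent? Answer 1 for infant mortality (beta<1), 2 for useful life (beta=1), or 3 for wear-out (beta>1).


beta = 1.86
Compare beta to 1:
beta < 1 => infant mortality (phase 1)
beta = 1 => useful life (phase 2)
beta > 1 => wear-out (phase 3)
Since beta = 1.86, this is wear-out (increasing failure rate)
Phase = 3

3


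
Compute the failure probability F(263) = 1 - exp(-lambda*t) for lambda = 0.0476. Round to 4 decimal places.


lambda = 0.0476, t = 263
lambda * t = 12.5188
exp(-12.5188) = 0.0
F(t) = 1 - 0.0
F(t) = 1.0

1.0


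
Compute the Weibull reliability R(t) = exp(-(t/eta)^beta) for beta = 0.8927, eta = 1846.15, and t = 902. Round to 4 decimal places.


beta = 0.8927, eta = 1846.15, t = 902
t/eta = 902 / 1846.15 = 0.4886
(t/eta)^beta = 0.4886^0.8927 = 0.5276
R(t) = exp(-0.5276)
R(t) = 0.59

0.59


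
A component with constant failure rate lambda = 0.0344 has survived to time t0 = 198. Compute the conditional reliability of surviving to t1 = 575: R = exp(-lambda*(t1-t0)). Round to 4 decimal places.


lambda = 0.0344
t0 = 198, t1 = 575
t1 - t0 = 377
lambda * (t1-t0) = 0.0344 * 377 = 12.9688
R = exp(-12.9688)
R = 0.0

0.0


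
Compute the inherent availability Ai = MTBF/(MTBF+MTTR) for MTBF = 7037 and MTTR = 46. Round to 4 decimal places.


MTBF = 7037
MTTR = 46
MTBF + MTTR = 7083
Ai = 7037 / 7083
Ai = 0.9935

0.9935


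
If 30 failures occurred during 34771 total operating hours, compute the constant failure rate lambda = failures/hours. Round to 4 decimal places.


failures = 30
total_hours = 34771
lambda = 30 / 34771
lambda = 0.0009

0.0009


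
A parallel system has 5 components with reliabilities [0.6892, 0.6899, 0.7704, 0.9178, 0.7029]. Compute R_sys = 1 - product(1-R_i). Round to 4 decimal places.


Components: [0.6892, 0.6899, 0.7704, 0.9178, 0.7029]
(1 - 0.6892) = 0.3108, running product = 0.3108
(1 - 0.6899) = 0.3101, running product = 0.0964
(1 - 0.7704) = 0.2296, running product = 0.0221
(1 - 0.9178) = 0.0822, running product = 0.0018
(1 - 0.7029) = 0.2971, running product = 0.0005
Product of (1-R_i) = 0.0005
R_sys = 1 - 0.0005 = 0.9995

0.9995


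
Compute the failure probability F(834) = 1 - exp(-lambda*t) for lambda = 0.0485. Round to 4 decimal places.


lambda = 0.0485, t = 834
lambda * t = 40.449
exp(-40.449) = 0.0
F(t) = 1 - 0.0
F(t) = 1.0

1.0


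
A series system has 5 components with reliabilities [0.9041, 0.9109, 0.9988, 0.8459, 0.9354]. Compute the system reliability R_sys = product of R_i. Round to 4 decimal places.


Components: [0.9041, 0.9109, 0.9988, 0.8459, 0.9354]
After component 1 (R=0.9041): product = 0.9041
After component 2 (R=0.9109): product = 0.8235
After component 3 (R=0.9988): product = 0.8226
After component 4 (R=0.8459): product = 0.6958
After component 5 (R=0.9354): product = 0.6509
R_sys = 0.6509

0.6509


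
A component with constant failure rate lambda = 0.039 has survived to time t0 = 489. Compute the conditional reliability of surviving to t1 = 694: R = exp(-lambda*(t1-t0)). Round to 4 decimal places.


lambda = 0.039
t0 = 489, t1 = 694
t1 - t0 = 205
lambda * (t1-t0) = 0.039 * 205 = 7.995
R = exp(-7.995)
R = 0.0003

0.0003


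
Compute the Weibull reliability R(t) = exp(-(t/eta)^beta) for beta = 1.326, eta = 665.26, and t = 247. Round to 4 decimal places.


beta = 1.326, eta = 665.26, t = 247
t/eta = 247 / 665.26 = 0.3713
(t/eta)^beta = 0.3713^1.326 = 0.2688
R(t) = exp(-0.2688)
R(t) = 0.7643

0.7643


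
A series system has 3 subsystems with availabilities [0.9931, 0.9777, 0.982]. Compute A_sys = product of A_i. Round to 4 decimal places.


Subsystems: [0.9931, 0.9777, 0.982]
After subsystem 1 (A=0.9931): product = 0.9931
After subsystem 2 (A=0.9777): product = 0.971
After subsystem 3 (A=0.982): product = 0.9535
A_sys = 0.9535

0.9535


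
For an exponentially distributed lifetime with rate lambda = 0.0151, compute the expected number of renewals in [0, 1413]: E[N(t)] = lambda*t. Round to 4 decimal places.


lambda = 0.0151
t = 1413
E[N(t)] = lambda * t
E[N(t)] = 0.0151 * 1413
E[N(t)] = 21.3363

21.3363


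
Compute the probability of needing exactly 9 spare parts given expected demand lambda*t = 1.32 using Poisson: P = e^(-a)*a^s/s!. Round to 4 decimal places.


a = 1.32, s = 9
e^(-a) = e^(-1.32) = 0.2671
a^s = 1.32^9 = 12.1665
s! = 362880
P = 0.2671 * 12.1665 / 362880
P = 0.0

0.0


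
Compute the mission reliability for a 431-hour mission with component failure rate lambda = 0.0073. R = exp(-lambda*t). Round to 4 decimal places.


lambda = 0.0073
mission_time = 431
lambda * t = 0.0073 * 431 = 3.1463
R = exp(-3.1463)
R = 0.043

0.043


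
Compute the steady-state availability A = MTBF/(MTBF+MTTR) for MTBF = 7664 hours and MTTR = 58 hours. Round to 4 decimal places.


MTBF = 7664
MTTR = 58
MTBF + MTTR = 7722
A = 7664 / 7722
A = 0.9925

0.9925


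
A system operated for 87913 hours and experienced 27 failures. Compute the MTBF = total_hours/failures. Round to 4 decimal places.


total_hours = 87913
failures = 27
MTBF = 87913 / 27
MTBF = 3256.037

3256.037


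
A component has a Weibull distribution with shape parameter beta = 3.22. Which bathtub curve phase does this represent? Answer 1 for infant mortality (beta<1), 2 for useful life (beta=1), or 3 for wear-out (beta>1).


beta = 3.22
Compare beta to 1:
beta < 1 => infant mortality (phase 1)
beta = 1 => useful life (phase 2)
beta > 1 => wear-out (phase 3)
Since beta = 3.22, this is wear-out (increasing failure rate)
Phase = 3

3


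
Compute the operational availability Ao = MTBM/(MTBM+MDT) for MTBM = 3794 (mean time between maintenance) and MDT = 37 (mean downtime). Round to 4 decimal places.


MTBM = 3794
MDT = 37
MTBM + MDT = 3831
Ao = 3794 / 3831
Ao = 0.9903

0.9903


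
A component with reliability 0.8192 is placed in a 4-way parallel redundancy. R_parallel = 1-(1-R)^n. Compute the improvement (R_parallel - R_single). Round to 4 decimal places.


R_single = 0.8192, n = 4
1 - R_single = 0.1808
(1 - R_single)^n = 0.1808^4 = 0.0011
R_parallel = 1 - 0.0011 = 0.9989
Improvement = 0.9989 - 0.8192
Improvement = 0.1797

0.1797


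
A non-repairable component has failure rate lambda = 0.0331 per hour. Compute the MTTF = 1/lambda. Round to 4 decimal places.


lambda = 0.0331
MTTF = 1 / 0.0331
MTTF = 30.2115

30.2115


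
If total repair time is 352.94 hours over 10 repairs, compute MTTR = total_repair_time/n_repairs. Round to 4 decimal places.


total_repair_time = 352.94
n_repairs = 10
MTTR = 352.94 / 10
MTTR = 35.294

35.294


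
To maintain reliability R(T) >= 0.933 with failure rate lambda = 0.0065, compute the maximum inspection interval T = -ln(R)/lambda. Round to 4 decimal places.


R_target = 0.933
lambda = 0.0065
-ln(0.933) = 0.0694
T = 0.0694 / 0.0065
T = 10.6692

10.6692


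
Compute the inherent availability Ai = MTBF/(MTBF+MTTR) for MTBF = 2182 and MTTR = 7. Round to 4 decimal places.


MTBF = 2182
MTTR = 7
MTBF + MTTR = 2189
Ai = 2182 / 2189
Ai = 0.9968

0.9968


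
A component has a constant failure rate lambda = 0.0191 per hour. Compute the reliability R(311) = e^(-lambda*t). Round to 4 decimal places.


lambda = 0.0191
t = 311
lambda * t = 5.9401
R(t) = e^(-5.9401)
R(t) = 0.0026

0.0026


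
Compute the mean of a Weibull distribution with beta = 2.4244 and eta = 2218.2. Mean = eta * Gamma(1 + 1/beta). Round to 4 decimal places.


beta = 2.4244, eta = 2218.2
1/beta = 0.4125
1 + 1/beta = 1.4125
Gamma(1.4125) = 0.8867
Mean = 2218.2 * 0.8867
Mean = 1966.7785

1966.7785


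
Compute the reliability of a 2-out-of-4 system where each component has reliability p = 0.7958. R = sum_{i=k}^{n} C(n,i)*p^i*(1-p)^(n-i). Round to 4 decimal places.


k = 2, n = 4, p = 0.7958
i=2: C(4,2)=6 * 0.7958^2 * 0.2042^2 = 0.1584
i=3: C(4,3)=4 * 0.7958^3 * 0.2042^1 = 0.4116
i=4: C(4,4)=1 * 0.7958^4 * 0.2042^0 = 0.4011
R = sum of terms = 0.9712

0.9712


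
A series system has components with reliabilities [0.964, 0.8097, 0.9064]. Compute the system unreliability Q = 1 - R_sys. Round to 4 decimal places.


Components: [0.964, 0.8097, 0.9064]
After component 1: product = 0.964
After component 2: product = 0.7806
After component 3: product = 0.7075
R_sys = 0.7075
Q = 1 - 0.7075 = 0.2925

0.2925


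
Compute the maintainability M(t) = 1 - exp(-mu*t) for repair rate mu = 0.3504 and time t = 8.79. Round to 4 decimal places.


mu = 0.3504, t = 8.79
mu * t = 0.3504 * 8.79 = 3.08
exp(-3.08) = 0.046
M(t) = 1 - 0.046
M(t) = 0.954

0.954


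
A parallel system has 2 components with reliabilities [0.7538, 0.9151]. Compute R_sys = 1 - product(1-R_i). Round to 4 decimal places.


Components: [0.7538, 0.9151]
(1 - 0.7538) = 0.2462, running product = 0.2462
(1 - 0.9151) = 0.0849, running product = 0.0209
Product of (1-R_i) = 0.0209
R_sys = 1 - 0.0209 = 0.9791

0.9791


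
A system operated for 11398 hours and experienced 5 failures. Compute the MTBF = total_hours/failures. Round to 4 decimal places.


total_hours = 11398
failures = 5
MTBF = 11398 / 5
MTBF = 2279.6

2279.6


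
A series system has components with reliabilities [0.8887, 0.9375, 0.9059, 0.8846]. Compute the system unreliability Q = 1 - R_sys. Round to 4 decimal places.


Components: [0.8887, 0.9375, 0.9059, 0.8846]
After component 1: product = 0.8887
After component 2: product = 0.8332
After component 3: product = 0.7548
After component 4: product = 0.6677
R_sys = 0.6677
Q = 1 - 0.6677 = 0.3323

0.3323


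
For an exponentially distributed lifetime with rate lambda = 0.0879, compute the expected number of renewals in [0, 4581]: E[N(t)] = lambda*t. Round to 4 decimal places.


lambda = 0.0879
t = 4581
E[N(t)] = lambda * t
E[N(t)] = 0.0879 * 4581
E[N(t)] = 402.6699

402.6699


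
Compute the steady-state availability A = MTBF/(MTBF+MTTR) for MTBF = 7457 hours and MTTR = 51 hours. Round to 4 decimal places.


MTBF = 7457
MTTR = 51
MTBF + MTTR = 7508
A = 7457 / 7508
A = 0.9932

0.9932


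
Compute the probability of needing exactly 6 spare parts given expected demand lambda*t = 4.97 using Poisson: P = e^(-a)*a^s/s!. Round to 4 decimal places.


a = 4.97, s = 6
e^(-a) = e^(-4.97) = 0.0069
a^s = 4.97^6 = 15070.8703
s! = 720
P = 0.0069 * 15070.8703 / 720
P = 0.1453

0.1453


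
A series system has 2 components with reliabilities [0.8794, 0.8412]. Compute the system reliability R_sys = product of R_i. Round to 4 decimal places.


Components: [0.8794, 0.8412]
After component 1 (R=0.8794): product = 0.8794
After component 2 (R=0.8412): product = 0.7398
R_sys = 0.7398

0.7398


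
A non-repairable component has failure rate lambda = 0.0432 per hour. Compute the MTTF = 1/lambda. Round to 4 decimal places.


lambda = 0.0432
MTTF = 1 / 0.0432
MTTF = 23.1481

23.1481


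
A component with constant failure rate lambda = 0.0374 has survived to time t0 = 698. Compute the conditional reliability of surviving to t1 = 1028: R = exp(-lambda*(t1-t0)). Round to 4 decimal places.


lambda = 0.0374
t0 = 698, t1 = 1028
t1 - t0 = 330
lambda * (t1-t0) = 0.0374 * 330 = 12.342
R = exp(-12.342)
R = 0.0

0.0


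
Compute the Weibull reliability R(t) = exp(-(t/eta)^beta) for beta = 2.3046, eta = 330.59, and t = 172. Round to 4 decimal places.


beta = 2.3046, eta = 330.59, t = 172
t/eta = 172 / 330.59 = 0.5203
(t/eta)^beta = 0.5203^2.3046 = 0.2218
R(t) = exp(-0.2218)
R(t) = 0.801

0.801


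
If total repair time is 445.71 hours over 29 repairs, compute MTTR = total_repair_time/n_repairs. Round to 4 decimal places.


total_repair_time = 445.71
n_repairs = 29
MTTR = 445.71 / 29
MTTR = 15.3693

15.3693


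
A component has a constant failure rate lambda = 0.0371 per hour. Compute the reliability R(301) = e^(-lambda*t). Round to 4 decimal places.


lambda = 0.0371
t = 301
lambda * t = 11.1671
R(t) = e^(-11.1671)
R(t) = 0.0

0.0


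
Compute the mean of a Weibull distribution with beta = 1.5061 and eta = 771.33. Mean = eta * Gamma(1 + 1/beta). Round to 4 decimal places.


beta = 1.5061, eta = 771.33
1/beta = 0.664
1 + 1/beta = 1.664
Gamma(1.664) = 0.9023
Mean = 771.33 * 0.9023
Mean = 695.9749

695.9749


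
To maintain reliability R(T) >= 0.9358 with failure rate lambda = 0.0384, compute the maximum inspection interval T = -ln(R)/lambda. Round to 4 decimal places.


R_target = 0.9358
lambda = 0.0384
-ln(0.9358) = 0.0664
T = 0.0664 / 0.0384
T = 1.728

1.728


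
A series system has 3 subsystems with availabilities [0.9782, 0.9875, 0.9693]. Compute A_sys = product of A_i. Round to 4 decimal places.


Subsystems: [0.9782, 0.9875, 0.9693]
After subsystem 1 (A=0.9782): product = 0.9782
After subsystem 2 (A=0.9875): product = 0.966
After subsystem 3 (A=0.9693): product = 0.9363
A_sys = 0.9363

0.9363


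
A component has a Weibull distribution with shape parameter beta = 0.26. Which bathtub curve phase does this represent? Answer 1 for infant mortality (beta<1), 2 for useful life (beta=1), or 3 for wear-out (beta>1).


beta = 0.26
Compare beta to 1:
beta < 1 => infant mortality (phase 1)
beta = 1 => useful life (phase 2)
beta > 1 => wear-out (phase 3)
Since beta = 0.26, this is infant mortality (decreasing failure rate)
Phase = 1

1


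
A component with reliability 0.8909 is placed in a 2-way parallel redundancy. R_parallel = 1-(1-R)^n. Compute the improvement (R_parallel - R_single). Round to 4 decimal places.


R_single = 0.8909, n = 2
1 - R_single = 0.1091
(1 - R_single)^n = 0.1091^2 = 0.0119
R_parallel = 1 - 0.0119 = 0.9881
Improvement = 0.9881 - 0.8909
Improvement = 0.0972

0.0972


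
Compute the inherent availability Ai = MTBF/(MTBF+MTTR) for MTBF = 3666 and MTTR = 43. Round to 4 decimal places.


MTBF = 3666
MTTR = 43
MTBF + MTTR = 3709
Ai = 3666 / 3709
Ai = 0.9884

0.9884


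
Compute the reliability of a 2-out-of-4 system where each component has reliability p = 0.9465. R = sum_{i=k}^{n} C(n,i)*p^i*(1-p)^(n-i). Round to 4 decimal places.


k = 2, n = 4, p = 0.9465
i=2: C(4,2)=6 * 0.9465^2 * 0.0535^2 = 0.0154
i=3: C(4,3)=4 * 0.9465^3 * 0.0535^1 = 0.1815
i=4: C(4,4)=1 * 0.9465^4 * 0.0535^0 = 0.8026
R = sum of terms = 0.9994

0.9994


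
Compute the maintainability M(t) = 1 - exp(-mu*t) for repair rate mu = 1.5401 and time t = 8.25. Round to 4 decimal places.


mu = 1.5401, t = 8.25
mu * t = 1.5401 * 8.25 = 12.7058
exp(-12.7058) = 0.0
M(t) = 1 - 0.0
M(t) = 1.0

1.0


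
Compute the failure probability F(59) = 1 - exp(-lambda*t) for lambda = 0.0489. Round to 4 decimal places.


lambda = 0.0489, t = 59
lambda * t = 2.8851
exp(-2.8851) = 0.0558
F(t) = 1 - 0.0558
F(t) = 0.9442

0.9442


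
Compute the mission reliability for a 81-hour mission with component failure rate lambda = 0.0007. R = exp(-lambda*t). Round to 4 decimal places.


lambda = 0.0007
mission_time = 81
lambda * t = 0.0007 * 81 = 0.0567
R = exp(-0.0567)
R = 0.9449

0.9449


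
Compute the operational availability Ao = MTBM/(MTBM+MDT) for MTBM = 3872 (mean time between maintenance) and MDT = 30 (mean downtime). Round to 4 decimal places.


MTBM = 3872
MDT = 30
MTBM + MDT = 3902
Ao = 3872 / 3902
Ao = 0.9923

0.9923


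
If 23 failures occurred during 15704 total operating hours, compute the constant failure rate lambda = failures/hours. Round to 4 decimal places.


failures = 23
total_hours = 15704
lambda = 23 / 15704
lambda = 0.0015

0.0015


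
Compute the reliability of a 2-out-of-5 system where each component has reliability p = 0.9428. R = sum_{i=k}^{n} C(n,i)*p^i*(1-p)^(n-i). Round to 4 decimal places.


k = 2, n = 5, p = 0.9428
i=2: C(5,2)=10 * 0.9428^2 * 0.0572^3 = 0.0017
i=3: C(5,3)=10 * 0.9428^3 * 0.0572^2 = 0.0274
i=4: C(5,4)=5 * 0.9428^4 * 0.0572^1 = 0.226
i=5: C(5,5)=1 * 0.9428^5 * 0.0572^0 = 0.7449
R = sum of terms = 0.9999

0.9999


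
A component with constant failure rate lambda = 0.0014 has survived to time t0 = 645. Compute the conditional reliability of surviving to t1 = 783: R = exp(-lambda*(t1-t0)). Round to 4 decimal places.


lambda = 0.0014
t0 = 645, t1 = 783
t1 - t0 = 138
lambda * (t1-t0) = 0.0014 * 138 = 0.1932
R = exp(-0.1932)
R = 0.8243

0.8243


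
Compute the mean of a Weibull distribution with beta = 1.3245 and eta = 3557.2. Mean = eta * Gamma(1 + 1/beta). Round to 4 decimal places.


beta = 1.3245, eta = 3557.2
1/beta = 0.755
1 + 1/beta = 1.755
Gamma(1.755) = 0.9202
Mean = 3557.2 * 0.9202
Mean = 3273.3698

3273.3698


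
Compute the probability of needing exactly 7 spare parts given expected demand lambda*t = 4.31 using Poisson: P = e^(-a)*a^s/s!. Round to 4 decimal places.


a = 4.31, s = 7
e^(-a) = e^(-4.31) = 0.0134
a^s = 4.31^7 = 27627.4557
s! = 5040
P = 0.0134 * 27627.4557 / 5040
P = 0.0736

0.0736


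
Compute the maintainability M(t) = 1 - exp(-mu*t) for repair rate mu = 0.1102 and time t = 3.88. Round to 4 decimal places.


mu = 0.1102, t = 3.88
mu * t = 0.1102 * 3.88 = 0.4276
exp(-0.4276) = 0.6521
M(t) = 1 - 0.6521
M(t) = 0.3479

0.3479


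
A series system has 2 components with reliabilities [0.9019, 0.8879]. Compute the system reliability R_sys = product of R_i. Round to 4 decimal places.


Components: [0.9019, 0.8879]
After component 1 (R=0.9019): product = 0.9019
After component 2 (R=0.8879): product = 0.8008
R_sys = 0.8008

0.8008


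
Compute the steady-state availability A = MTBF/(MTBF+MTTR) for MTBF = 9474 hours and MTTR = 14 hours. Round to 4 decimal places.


MTBF = 9474
MTTR = 14
MTBF + MTTR = 9488
A = 9474 / 9488
A = 0.9985

0.9985


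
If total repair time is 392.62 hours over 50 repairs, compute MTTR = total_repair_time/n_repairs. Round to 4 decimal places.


total_repair_time = 392.62
n_repairs = 50
MTTR = 392.62 / 50
MTTR = 7.8524

7.8524


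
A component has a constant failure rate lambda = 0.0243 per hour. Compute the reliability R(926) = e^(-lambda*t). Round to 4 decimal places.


lambda = 0.0243
t = 926
lambda * t = 22.5018
R(t) = e^(-22.5018)
R(t) = 0.0

0.0


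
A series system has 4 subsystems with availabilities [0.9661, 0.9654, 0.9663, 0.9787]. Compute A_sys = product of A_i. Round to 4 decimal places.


Subsystems: [0.9661, 0.9654, 0.9663, 0.9787]
After subsystem 1 (A=0.9661): product = 0.9661
After subsystem 2 (A=0.9654): product = 0.9327
After subsystem 3 (A=0.9663): product = 0.9012
After subsystem 4 (A=0.9787): product = 0.882
A_sys = 0.882

0.882


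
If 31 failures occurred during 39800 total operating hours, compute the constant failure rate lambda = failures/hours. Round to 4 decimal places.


failures = 31
total_hours = 39800
lambda = 31 / 39800
lambda = 0.0008

0.0008


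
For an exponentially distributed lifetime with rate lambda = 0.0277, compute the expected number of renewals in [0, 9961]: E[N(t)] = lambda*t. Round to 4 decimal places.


lambda = 0.0277
t = 9961
E[N(t)] = lambda * t
E[N(t)] = 0.0277 * 9961
E[N(t)] = 275.9197

275.9197


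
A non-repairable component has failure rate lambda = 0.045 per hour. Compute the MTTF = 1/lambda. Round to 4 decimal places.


lambda = 0.045
MTTF = 1 / 0.045
MTTF = 22.2222

22.2222


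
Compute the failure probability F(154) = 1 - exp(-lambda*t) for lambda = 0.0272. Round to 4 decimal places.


lambda = 0.0272, t = 154
lambda * t = 4.1888
exp(-4.1888) = 0.0152
F(t) = 1 - 0.0152
F(t) = 0.9848

0.9848


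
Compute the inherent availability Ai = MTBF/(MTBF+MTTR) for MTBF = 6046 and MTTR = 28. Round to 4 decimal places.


MTBF = 6046
MTTR = 28
MTBF + MTTR = 6074
Ai = 6046 / 6074
Ai = 0.9954

0.9954


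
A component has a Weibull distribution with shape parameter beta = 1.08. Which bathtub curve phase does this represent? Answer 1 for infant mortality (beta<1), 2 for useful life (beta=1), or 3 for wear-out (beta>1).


beta = 1.08
Compare beta to 1:
beta < 1 => infant mortality (phase 1)
beta = 1 => useful life (phase 2)
beta > 1 => wear-out (phase 3)
Since beta = 1.08, this is wear-out (increasing failure rate)
Phase = 3

3


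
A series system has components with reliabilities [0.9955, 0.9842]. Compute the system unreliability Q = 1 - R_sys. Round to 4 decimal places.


Components: [0.9955, 0.9842]
After component 1: product = 0.9955
After component 2: product = 0.9798
R_sys = 0.9798
Q = 1 - 0.9798 = 0.0202

0.0202


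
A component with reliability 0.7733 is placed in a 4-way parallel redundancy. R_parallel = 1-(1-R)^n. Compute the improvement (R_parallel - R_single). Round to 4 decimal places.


R_single = 0.7733, n = 4
1 - R_single = 0.2267
(1 - R_single)^n = 0.2267^4 = 0.0026
R_parallel = 1 - 0.0026 = 0.9974
Improvement = 0.9974 - 0.7733
Improvement = 0.2241

0.2241


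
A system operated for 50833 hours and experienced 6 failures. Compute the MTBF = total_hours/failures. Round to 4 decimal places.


total_hours = 50833
failures = 6
MTBF = 50833 / 6
MTBF = 8472.1667

8472.1667


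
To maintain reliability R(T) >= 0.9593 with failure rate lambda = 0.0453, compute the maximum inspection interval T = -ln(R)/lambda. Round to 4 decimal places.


R_target = 0.9593
lambda = 0.0453
-ln(0.9593) = 0.0416
T = 0.0416 / 0.0453
T = 0.9173

0.9173


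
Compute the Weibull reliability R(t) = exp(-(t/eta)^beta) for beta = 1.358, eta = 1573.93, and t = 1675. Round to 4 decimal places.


beta = 1.358, eta = 1573.93, t = 1675
t/eta = 1675 / 1573.93 = 1.0642
(t/eta)^beta = 1.0642^1.358 = 1.0882
R(t) = exp(-1.0882)
R(t) = 0.3368

0.3368


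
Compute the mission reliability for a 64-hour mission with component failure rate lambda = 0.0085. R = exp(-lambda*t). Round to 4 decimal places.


lambda = 0.0085
mission_time = 64
lambda * t = 0.0085 * 64 = 0.544
R = exp(-0.544)
R = 0.5804

0.5804


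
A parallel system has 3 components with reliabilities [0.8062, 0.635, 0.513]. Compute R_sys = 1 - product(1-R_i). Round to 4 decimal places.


Components: [0.8062, 0.635, 0.513]
(1 - 0.8062) = 0.1938, running product = 0.1938
(1 - 0.635) = 0.365, running product = 0.0707
(1 - 0.513) = 0.487, running product = 0.0344
Product of (1-R_i) = 0.0344
R_sys = 1 - 0.0344 = 0.9656

0.9656


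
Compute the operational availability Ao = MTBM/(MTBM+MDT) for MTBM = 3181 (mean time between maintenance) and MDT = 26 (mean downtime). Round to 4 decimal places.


MTBM = 3181
MDT = 26
MTBM + MDT = 3207
Ao = 3181 / 3207
Ao = 0.9919

0.9919


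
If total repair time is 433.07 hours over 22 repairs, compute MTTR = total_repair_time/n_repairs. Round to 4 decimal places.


total_repair_time = 433.07
n_repairs = 22
MTTR = 433.07 / 22
MTTR = 19.685

19.685


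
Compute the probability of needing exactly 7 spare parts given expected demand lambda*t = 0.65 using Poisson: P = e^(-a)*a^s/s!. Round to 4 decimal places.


a = 0.65, s = 7
e^(-a) = e^(-0.65) = 0.522
a^s = 0.65^7 = 0.049
s! = 5040
P = 0.522 * 0.049 / 5040
P = 0.0

0.0


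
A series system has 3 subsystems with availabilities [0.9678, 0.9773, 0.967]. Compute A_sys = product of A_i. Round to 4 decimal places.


Subsystems: [0.9678, 0.9773, 0.967]
After subsystem 1 (A=0.9678): product = 0.9678
After subsystem 2 (A=0.9773): product = 0.9458
After subsystem 3 (A=0.967): product = 0.9146
A_sys = 0.9146

0.9146


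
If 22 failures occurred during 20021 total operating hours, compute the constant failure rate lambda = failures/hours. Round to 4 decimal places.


failures = 22
total_hours = 20021
lambda = 22 / 20021
lambda = 0.0011

0.0011


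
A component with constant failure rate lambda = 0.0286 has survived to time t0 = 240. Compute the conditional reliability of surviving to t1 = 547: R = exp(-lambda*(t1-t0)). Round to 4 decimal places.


lambda = 0.0286
t0 = 240, t1 = 547
t1 - t0 = 307
lambda * (t1-t0) = 0.0286 * 307 = 8.7802
R = exp(-8.7802)
R = 0.0002

0.0002


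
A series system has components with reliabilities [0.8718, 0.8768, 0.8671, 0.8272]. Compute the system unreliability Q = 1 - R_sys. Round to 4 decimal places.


Components: [0.8718, 0.8768, 0.8671, 0.8272]
After component 1: product = 0.8718
After component 2: product = 0.7644
After component 3: product = 0.6628
After component 4: product = 0.5483
R_sys = 0.5483
Q = 1 - 0.5483 = 0.4517

0.4517


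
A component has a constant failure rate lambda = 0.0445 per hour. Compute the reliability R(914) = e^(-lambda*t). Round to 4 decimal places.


lambda = 0.0445
t = 914
lambda * t = 40.673
R(t) = e^(-40.673)
R(t) = 0.0

0.0


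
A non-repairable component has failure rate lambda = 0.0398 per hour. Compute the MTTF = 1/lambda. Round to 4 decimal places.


lambda = 0.0398
MTTF = 1 / 0.0398
MTTF = 25.1256

25.1256


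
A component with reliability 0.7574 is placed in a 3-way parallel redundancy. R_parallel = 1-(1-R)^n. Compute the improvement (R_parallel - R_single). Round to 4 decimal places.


R_single = 0.7574, n = 3
1 - R_single = 0.2426
(1 - R_single)^n = 0.2426^3 = 0.0143
R_parallel = 1 - 0.0143 = 0.9857
Improvement = 0.9857 - 0.7574
Improvement = 0.2283

0.2283


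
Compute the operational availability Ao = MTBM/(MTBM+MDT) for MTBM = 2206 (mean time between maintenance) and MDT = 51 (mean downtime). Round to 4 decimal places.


MTBM = 2206
MDT = 51
MTBM + MDT = 2257
Ao = 2206 / 2257
Ao = 0.9774

0.9774


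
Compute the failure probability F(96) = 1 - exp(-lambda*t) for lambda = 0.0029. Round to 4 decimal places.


lambda = 0.0029, t = 96
lambda * t = 0.2784
exp(-0.2784) = 0.757
F(t) = 1 - 0.757
F(t) = 0.243

0.243


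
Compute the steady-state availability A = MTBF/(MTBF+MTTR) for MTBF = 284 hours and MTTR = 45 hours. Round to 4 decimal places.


MTBF = 284
MTTR = 45
MTBF + MTTR = 329
A = 284 / 329
A = 0.8632

0.8632


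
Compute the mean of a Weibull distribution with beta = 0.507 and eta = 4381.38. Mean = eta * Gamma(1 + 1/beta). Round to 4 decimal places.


beta = 0.507, eta = 4381.38
1/beta = 1.9724
1 + 1/beta = 2.9724
Gamma(2.9724) = 1.95
Mean = 4381.38 * 1.95
Mean = 8543.5859

8543.5859


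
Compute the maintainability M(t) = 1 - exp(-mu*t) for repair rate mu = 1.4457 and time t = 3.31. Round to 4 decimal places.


mu = 1.4457, t = 3.31
mu * t = 1.4457 * 3.31 = 4.7853
exp(-4.7853) = 0.0084
M(t) = 1 - 0.0084
M(t) = 0.9916

0.9916


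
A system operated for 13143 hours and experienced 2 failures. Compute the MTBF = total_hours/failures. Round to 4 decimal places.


total_hours = 13143
failures = 2
MTBF = 13143 / 2
MTBF = 6571.5

6571.5


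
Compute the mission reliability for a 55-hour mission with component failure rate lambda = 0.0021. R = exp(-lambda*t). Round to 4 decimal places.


lambda = 0.0021
mission_time = 55
lambda * t = 0.0021 * 55 = 0.1155
R = exp(-0.1155)
R = 0.8909

0.8909


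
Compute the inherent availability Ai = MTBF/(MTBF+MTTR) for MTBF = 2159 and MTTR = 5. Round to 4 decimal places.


MTBF = 2159
MTTR = 5
MTBF + MTTR = 2164
Ai = 2159 / 2164
Ai = 0.9977

0.9977


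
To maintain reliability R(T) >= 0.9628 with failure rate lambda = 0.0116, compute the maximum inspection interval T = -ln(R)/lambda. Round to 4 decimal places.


R_target = 0.9628
lambda = 0.0116
-ln(0.9628) = 0.0379
T = 0.0379 / 0.0116
T = 3.2681

3.2681


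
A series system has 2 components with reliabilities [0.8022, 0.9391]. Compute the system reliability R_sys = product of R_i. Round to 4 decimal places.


Components: [0.8022, 0.9391]
After component 1 (R=0.8022): product = 0.8022
After component 2 (R=0.9391): product = 0.7533
R_sys = 0.7533

0.7533


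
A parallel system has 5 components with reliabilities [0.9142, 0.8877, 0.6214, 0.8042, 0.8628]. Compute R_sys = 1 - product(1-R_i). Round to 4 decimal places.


Components: [0.9142, 0.8877, 0.6214, 0.8042, 0.8628]
(1 - 0.9142) = 0.0858, running product = 0.0858
(1 - 0.8877) = 0.1123, running product = 0.0096
(1 - 0.6214) = 0.3786, running product = 0.0036
(1 - 0.8042) = 0.1958, running product = 0.0007
(1 - 0.8628) = 0.1372, running product = 0.0001
Product of (1-R_i) = 0.0001
R_sys = 1 - 0.0001 = 0.9999

0.9999


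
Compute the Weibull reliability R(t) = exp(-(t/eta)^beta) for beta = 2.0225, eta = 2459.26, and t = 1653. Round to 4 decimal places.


beta = 2.0225, eta = 2459.26, t = 1653
t/eta = 1653 / 2459.26 = 0.6722
(t/eta)^beta = 0.6722^2.0225 = 0.4478
R(t) = exp(-0.4478)
R(t) = 0.6391

0.6391


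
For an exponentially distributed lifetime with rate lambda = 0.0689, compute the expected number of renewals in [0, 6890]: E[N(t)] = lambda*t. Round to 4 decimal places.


lambda = 0.0689
t = 6890
E[N(t)] = lambda * t
E[N(t)] = 0.0689 * 6890
E[N(t)] = 474.721

474.721


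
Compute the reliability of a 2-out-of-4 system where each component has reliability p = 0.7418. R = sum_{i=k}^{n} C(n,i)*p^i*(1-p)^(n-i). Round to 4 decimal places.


k = 2, n = 4, p = 0.7418
i=2: C(4,2)=6 * 0.7418^2 * 0.2582^2 = 0.2201
i=3: C(4,3)=4 * 0.7418^3 * 0.2582^1 = 0.4216
i=4: C(4,4)=1 * 0.7418^4 * 0.2582^0 = 0.3028
R = sum of terms = 0.9445

0.9445


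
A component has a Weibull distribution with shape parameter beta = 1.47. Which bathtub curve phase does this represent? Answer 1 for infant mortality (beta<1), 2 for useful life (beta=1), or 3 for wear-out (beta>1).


beta = 1.47
Compare beta to 1:
beta < 1 => infant mortality (phase 1)
beta = 1 => useful life (phase 2)
beta > 1 => wear-out (phase 3)
Since beta = 1.47, this is wear-out (increasing failure rate)
Phase = 3

3


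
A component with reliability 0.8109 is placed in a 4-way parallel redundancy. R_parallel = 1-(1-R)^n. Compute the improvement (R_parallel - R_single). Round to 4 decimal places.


R_single = 0.8109, n = 4
1 - R_single = 0.1891
(1 - R_single)^n = 0.1891^4 = 0.0013
R_parallel = 1 - 0.0013 = 0.9987
Improvement = 0.9987 - 0.8109
Improvement = 0.1878

0.1878


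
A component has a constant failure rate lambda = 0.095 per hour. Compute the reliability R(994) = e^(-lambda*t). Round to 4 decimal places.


lambda = 0.095
t = 994
lambda * t = 94.43
R(t) = e^(-94.43)
R(t) = 0.0

0.0


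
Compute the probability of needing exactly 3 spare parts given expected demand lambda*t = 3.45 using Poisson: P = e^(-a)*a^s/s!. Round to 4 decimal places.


a = 3.45, s = 3
e^(-a) = e^(-3.45) = 0.0317
a^s = 3.45^3 = 41.0636
s! = 6
P = 0.0317 * 41.0636 / 6
P = 0.2173

0.2173


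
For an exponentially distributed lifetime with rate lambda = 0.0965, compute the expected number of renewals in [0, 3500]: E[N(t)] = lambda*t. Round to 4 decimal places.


lambda = 0.0965
t = 3500
E[N(t)] = lambda * t
E[N(t)] = 0.0965 * 3500
E[N(t)] = 337.75

337.75


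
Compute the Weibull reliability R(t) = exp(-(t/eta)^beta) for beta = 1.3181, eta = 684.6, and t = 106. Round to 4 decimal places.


beta = 1.3181, eta = 684.6, t = 106
t/eta = 106 / 684.6 = 0.1548
(t/eta)^beta = 0.1548^1.3181 = 0.0855
R(t) = exp(-0.0855)
R(t) = 0.918

0.918


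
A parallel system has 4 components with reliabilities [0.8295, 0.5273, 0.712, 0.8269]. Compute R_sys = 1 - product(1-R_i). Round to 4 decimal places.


Components: [0.8295, 0.5273, 0.712, 0.8269]
(1 - 0.8295) = 0.1705, running product = 0.1705
(1 - 0.5273) = 0.4727, running product = 0.0806
(1 - 0.712) = 0.288, running product = 0.0232
(1 - 0.8269) = 0.1731, running product = 0.004
Product of (1-R_i) = 0.004
R_sys = 1 - 0.004 = 0.996

0.996


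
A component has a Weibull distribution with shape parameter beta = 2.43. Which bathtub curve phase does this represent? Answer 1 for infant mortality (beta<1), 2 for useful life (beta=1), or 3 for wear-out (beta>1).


beta = 2.43
Compare beta to 1:
beta < 1 => infant mortality (phase 1)
beta = 1 => useful life (phase 2)
beta > 1 => wear-out (phase 3)
Since beta = 2.43, this is wear-out (increasing failure rate)
Phase = 3

3


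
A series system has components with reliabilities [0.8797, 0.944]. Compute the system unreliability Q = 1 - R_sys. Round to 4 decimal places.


Components: [0.8797, 0.944]
After component 1: product = 0.8797
After component 2: product = 0.8304
R_sys = 0.8304
Q = 1 - 0.8304 = 0.1696

0.1696


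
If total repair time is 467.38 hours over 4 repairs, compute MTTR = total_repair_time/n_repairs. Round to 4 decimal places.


total_repair_time = 467.38
n_repairs = 4
MTTR = 467.38 / 4
MTTR = 116.845

116.845


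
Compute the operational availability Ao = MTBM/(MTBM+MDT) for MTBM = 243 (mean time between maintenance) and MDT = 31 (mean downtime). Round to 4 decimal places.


MTBM = 243
MDT = 31
MTBM + MDT = 274
Ao = 243 / 274
Ao = 0.8869

0.8869


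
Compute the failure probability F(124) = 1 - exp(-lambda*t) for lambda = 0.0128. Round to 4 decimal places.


lambda = 0.0128, t = 124
lambda * t = 1.5872
exp(-1.5872) = 0.2045
F(t) = 1 - 0.2045
F(t) = 0.7955

0.7955


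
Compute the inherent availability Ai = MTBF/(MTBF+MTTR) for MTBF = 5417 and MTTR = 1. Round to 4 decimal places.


MTBF = 5417
MTTR = 1
MTBF + MTTR = 5418
Ai = 5417 / 5418
Ai = 0.9998

0.9998


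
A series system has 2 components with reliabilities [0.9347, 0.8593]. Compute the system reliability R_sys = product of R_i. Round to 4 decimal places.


Components: [0.9347, 0.8593]
After component 1 (R=0.9347): product = 0.9347
After component 2 (R=0.8593): product = 0.8032
R_sys = 0.8032

0.8032


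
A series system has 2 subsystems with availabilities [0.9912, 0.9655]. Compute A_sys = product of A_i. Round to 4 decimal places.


Subsystems: [0.9912, 0.9655]
After subsystem 1 (A=0.9912): product = 0.9912
After subsystem 2 (A=0.9655): product = 0.957
A_sys = 0.957

0.957


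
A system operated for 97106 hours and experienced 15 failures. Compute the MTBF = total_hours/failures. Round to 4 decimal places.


total_hours = 97106
failures = 15
MTBF = 97106 / 15
MTBF = 6473.7333

6473.7333


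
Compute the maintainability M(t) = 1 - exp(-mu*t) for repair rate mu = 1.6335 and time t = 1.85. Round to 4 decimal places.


mu = 1.6335, t = 1.85
mu * t = 1.6335 * 1.85 = 3.022
exp(-3.022) = 0.0487
M(t) = 1 - 0.0487
M(t) = 0.9513

0.9513


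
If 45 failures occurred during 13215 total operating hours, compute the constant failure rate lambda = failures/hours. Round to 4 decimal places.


failures = 45
total_hours = 13215
lambda = 45 / 13215
lambda = 0.0034

0.0034


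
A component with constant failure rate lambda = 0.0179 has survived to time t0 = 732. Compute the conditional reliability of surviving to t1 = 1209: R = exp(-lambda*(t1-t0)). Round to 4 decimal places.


lambda = 0.0179
t0 = 732, t1 = 1209
t1 - t0 = 477
lambda * (t1-t0) = 0.0179 * 477 = 8.5383
R = exp(-8.5383)
R = 0.0002

0.0002


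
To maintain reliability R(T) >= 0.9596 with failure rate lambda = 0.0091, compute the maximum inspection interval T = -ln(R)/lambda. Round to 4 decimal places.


R_target = 0.9596
lambda = 0.0091
-ln(0.9596) = 0.0412
T = 0.0412 / 0.0091
T = 4.5317

4.5317


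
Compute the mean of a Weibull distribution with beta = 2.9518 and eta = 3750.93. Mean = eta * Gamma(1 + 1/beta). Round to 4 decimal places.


beta = 2.9518, eta = 3750.93
1/beta = 0.3388
1 + 1/beta = 1.3388
Gamma(1.3388) = 0.8924
Mean = 3750.93 * 0.8924
Mean = 3347.1516

3347.1516


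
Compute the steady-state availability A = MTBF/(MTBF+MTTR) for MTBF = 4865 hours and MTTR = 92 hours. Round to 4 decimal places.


MTBF = 4865
MTTR = 92
MTBF + MTTR = 4957
A = 4865 / 4957
A = 0.9814

0.9814


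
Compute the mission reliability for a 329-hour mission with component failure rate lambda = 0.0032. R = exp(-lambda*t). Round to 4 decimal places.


lambda = 0.0032
mission_time = 329
lambda * t = 0.0032 * 329 = 1.0528
R = exp(-1.0528)
R = 0.349

0.349


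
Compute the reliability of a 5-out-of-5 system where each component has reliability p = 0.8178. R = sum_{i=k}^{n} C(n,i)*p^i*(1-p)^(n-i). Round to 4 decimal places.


k = 5, n = 5, p = 0.8178
i=5: C(5,5)=1 * 0.8178^5 * 0.1822^0 = 0.3658
R = sum of terms = 0.3658

0.3658


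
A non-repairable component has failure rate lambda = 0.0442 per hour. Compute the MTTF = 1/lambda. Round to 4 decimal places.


lambda = 0.0442
MTTF = 1 / 0.0442
MTTF = 22.6244

22.6244


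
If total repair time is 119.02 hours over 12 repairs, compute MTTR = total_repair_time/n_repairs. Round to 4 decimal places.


total_repair_time = 119.02
n_repairs = 12
MTTR = 119.02 / 12
MTTR = 9.9183

9.9183


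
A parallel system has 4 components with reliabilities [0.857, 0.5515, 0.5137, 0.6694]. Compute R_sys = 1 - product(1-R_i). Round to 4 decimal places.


Components: [0.857, 0.5515, 0.5137, 0.6694]
(1 - 0.857) = 0.143, running product = 0.143
(1 - 0.5515) = 0.4485, running product = 0.0641
(1 - 0.5137) = 0.4863, running product = 0.0312
(1 - 0.6694) = 0.3306, running product = 0.0103
Product of (1-R_i) = 0.0103
R_sys = 1 - 0.0103 = 0.9897

0.9897


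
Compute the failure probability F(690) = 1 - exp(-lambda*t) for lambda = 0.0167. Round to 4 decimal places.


lambda = 0.0167, t = 690
lambda * t = 11.523
exp(-11.523) = 0.0
F(t) = 1 - 0.0
F(t) = 1.0

1.0


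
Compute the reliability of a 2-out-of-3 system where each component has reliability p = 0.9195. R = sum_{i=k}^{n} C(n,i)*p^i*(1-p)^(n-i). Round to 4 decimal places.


k = 2, n = 3, p = 0.9195
i=2: C(3,2)=3 * 0.9195^2 * 0.0805^1 = 0.2042
i=3: C(3,3)=1 * 0.9195^3 * 0.0805^0 = 0.7774
R = sum of terms = 0.9816

0.9816


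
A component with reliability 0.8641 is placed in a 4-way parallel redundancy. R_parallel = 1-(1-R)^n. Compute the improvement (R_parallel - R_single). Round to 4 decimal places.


R_single = 0.8641, n = 4
1 - R_single = 0.1359
(1 - R_single)^n = 0.1359^4 = 0.0003
R_parallel = 1 - 0.0003 = 0.9997
Improvement = 0.9997 - 0.8641
Improvement = 0.1356

0.1356


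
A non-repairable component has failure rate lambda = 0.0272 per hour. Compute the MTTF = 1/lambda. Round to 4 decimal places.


lambda = 0.0272
MTTF = 1 / 0.0272
MTTF = 36.7647

36.7647


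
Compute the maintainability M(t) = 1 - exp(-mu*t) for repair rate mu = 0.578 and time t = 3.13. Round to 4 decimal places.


mu = 0.578, t = 3.13
mu * t = 0.578 * 3.13 = 1.8091
exp(-1.8091) = 0.1638
M(t) = 1 - 0.1638
M(t) = 0.8362

0.8362


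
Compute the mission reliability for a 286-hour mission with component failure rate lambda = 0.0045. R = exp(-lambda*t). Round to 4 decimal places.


lambda = 0.0045
mission_time = 286
lambda * t = 0.0045 * 286 = 1.287
R = exp(-1.287)
R = 0.2761

0.2761
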